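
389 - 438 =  - 49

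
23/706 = 23/706 = 0.03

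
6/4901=6/4901=0.00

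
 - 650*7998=-5198700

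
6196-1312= 4884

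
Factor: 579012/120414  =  2^1*47^(-1)*113^1 = 226/47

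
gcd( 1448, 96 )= 8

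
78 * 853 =66534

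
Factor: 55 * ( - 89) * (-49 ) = 239855=5^1*7^2 * 11^1 * 89^1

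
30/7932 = 5/1322 = 0.00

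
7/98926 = 7/98926=0.00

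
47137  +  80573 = 127710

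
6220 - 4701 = 1519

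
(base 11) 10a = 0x83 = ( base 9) 155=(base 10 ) 131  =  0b10000011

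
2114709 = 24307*87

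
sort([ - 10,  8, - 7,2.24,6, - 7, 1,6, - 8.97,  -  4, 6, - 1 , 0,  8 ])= [  -  10, - 8.97, - 7, - 7, - 4, - 1, 0, 1,2.24,6,6,6 , 8,8 ] 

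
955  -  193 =762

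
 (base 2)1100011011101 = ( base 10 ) 6365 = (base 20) FI5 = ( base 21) E92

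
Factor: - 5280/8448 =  - 5/8 = - 2^(  -  3)*5^1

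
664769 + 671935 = 1336704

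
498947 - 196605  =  302342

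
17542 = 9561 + 7981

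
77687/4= 77687/4 = 19421.75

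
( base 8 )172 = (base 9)145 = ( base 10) 122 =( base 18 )6E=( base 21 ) 5H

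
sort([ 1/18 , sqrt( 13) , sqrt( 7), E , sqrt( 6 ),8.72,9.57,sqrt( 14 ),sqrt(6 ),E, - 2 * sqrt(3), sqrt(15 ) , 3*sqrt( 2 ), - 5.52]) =[ - 5.52,- 2*sqrt(3 ),1/18,sqrt(6 ) , sqrt(6 ) , sqrt(7) , E , E,sqrt (13),  sqrt( 14 ),sqrt( 15), 3*sqrt(2),8.72, 9.57 ]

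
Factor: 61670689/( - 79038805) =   -  5^( - 1 )*15807761^(  -  1) * 61670689^1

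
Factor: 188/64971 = 2^2*3^(- 2) * 47^1 * 7219^( - 1 )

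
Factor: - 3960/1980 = -2^1 = - 2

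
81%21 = 18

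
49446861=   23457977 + 25988884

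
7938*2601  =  20646738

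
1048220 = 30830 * 34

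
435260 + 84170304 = 84605564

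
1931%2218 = 1931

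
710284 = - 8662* ( - 82)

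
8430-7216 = 1214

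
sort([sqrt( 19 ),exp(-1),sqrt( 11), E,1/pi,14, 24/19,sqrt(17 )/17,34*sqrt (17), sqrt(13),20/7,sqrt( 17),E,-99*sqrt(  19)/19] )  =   [ -99 * sqrt(19)/19, sqrt(17)/17,1/pi, exp( - 1 ),24/19, E , E, 20/7, sqrt(11),  sqrt ( 13),  sqrt(17),sqrt(19),14,  34*sqrt( 17 )]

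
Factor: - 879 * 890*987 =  - 772139970=- 2^1*3^2*5^1*7^1*47^1*89^1 * 293^1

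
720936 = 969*744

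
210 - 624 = -414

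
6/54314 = 3/27157=   0.00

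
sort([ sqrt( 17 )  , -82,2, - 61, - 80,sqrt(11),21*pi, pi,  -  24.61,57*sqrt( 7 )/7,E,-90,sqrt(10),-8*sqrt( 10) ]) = [ -90, -82, - 80 , -61, - 8*sqrt( 10 ) , - 24.61,2 , E,pi,sqrt( 10 ),sqrt ( 11 ),sqrt( 17 ),57*sqrt(7)/7,21*pi ]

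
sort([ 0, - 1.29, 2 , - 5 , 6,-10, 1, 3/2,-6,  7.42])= [ - 10, - 6,- 5,-1.29, 0, 1 , 3/2, 2,6  ,  7.42]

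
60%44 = 16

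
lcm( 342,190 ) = 1710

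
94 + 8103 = 8197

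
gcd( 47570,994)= 142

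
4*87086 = 348344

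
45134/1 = 45134  =  45134.00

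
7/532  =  1/76 = 0.01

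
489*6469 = 3163341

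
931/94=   931/94  =  9.90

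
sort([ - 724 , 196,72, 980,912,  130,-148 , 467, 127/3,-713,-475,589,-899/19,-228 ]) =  [  -  724,-713, - 475, - 228 ,-148, - 899/19, 127/3, 72,  130,196, 467, 589,912 , 980]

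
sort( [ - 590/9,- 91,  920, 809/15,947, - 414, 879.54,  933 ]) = [-414, - 91, -590/9,809/15, 879.54,920,933,947] 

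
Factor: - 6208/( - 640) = 97/10= 2^( - 1 )  *  5^( - 1)*97^1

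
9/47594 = 9/47594 = 0.00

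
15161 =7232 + 7929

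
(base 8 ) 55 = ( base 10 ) 45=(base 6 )113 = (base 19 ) 27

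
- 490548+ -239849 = - 730397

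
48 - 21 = 27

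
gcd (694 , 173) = 1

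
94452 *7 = 661164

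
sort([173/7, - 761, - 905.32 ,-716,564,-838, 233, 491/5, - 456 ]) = [ - 905.32, -838, - 761, - 716,-456,173/7, 491/5,233,564] 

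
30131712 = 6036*4992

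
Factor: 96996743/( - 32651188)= - 2^( - 2) *8123^1*11941^1*8162797^ ( - 1)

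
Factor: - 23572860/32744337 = -2^2*5^1 * 59^1*1459^( - 1)  *  6659^1*7481^( - 1) = - 7857620/10914779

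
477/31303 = 477/31303=0.02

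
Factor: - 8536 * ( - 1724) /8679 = 1337824/789 = 2^5*3^( - 1 ) * 97^1*263^( - 1 ) * 431^1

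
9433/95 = 9433/95 = 99.29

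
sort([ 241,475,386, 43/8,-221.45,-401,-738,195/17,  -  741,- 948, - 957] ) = [ - 957,-948,  -  741, - 738, - 401,-221.45 , 43/8 , 195/17,241, 386 , 475] 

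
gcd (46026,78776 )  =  2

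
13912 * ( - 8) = -111296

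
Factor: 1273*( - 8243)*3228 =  - 2^2*3^1*19^1*67^1* 269^1*8243^1 = - 33872498292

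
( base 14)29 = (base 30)17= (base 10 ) 37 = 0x25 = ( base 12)31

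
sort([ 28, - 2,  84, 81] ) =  [  -  2,28 , 81, 84]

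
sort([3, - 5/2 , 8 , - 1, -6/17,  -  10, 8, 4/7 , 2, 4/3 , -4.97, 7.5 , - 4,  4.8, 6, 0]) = [ - 10 , - 4.97, - 4, - 5/2, -1, - 6/17 , 0,4/7,4/3, 2,  3,  4.8, 6 , 7.5, 8 , 8 ] 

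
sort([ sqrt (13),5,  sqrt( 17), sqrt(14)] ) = [ sqrt( 13),sqrt( 14),sqrt( 17),5]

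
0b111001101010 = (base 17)cd1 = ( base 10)3690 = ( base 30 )430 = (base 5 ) 104230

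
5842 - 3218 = 2624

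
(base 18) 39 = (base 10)63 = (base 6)143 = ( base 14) 47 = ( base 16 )3f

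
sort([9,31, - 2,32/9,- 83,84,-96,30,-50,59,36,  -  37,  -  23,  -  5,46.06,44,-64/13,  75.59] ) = [-96,-83,  -  50,  -  37, - 23, - 5 , - 64/13, - 2,32/9, 9,30,31, 36, 44,46.06 , 59, 75.59,84] 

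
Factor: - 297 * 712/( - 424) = 26433/53 = 3^3*11^1 * 53^( - 1 ) *89^1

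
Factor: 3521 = 7^1*503^1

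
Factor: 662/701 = 2^1 * 331^1*701^(-1 )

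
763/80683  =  763/80683 = 0.01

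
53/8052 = 53/8052 = 0.01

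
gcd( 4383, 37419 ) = 3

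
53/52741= 53/52741 = 0.00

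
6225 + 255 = 6480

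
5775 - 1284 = 4491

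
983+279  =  1262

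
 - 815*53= - 43195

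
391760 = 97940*4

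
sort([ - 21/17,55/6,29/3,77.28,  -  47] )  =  [-47,-21/17, 55/6,29/3, 77.28 ] 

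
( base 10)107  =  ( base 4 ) 1223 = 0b1101011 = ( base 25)47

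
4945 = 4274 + 671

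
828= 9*92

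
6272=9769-3497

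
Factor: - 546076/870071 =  - 2^2*733^( - 1)*1187^( - 1)*136519^1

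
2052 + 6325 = 8377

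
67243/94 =715 + 33/94= 715.35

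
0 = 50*0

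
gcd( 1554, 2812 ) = 74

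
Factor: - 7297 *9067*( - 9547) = 7297^1 * 9067^1*9547^1=631647649753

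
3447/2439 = 383/271 = 1.41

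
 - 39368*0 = 0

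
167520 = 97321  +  70199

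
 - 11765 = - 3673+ - 8092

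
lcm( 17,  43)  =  731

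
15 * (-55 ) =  - 825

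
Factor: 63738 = 2^1 * 3^2*3541^1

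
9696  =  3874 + 5822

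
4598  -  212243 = - 207645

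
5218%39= 31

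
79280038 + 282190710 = 361470748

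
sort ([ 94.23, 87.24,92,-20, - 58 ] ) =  [-58, - 20,  87.24, 92,94.23 ]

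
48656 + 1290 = 49946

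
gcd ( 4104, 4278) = 6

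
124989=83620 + 41369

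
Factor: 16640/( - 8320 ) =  - 2^1= -2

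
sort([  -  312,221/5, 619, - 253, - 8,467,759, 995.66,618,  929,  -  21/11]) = [-312,-253, - 8,-21/11,221/5 , 467,618,619,759,929,995.66] 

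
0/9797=0 = 0.00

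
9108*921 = 8388468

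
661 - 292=369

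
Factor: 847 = 7^1*11^2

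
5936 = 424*14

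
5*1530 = 7650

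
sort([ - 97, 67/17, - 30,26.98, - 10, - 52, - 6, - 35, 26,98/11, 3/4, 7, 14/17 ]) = [ - 97, - 52, - 35, - 30, - 10, - 6,  3/4, 14/17,67/17, 7, 98/11,26,26.98 ] 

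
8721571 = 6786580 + 1934991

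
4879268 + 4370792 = 9250060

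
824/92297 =824/92297 = 0.01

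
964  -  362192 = -361228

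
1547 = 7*221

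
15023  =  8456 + 6567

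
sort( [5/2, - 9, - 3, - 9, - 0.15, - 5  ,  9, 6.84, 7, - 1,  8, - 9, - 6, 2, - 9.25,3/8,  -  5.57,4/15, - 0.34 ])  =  [ - 9.25, - 9, - 9, - 9, - 6,  -  5.57,-5, - 3, - 1, - 0.34, - 0.15,4/15,  3/8,  2,  5/2,6.84,7 , 8,9 ] 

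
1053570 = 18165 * 58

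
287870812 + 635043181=922913993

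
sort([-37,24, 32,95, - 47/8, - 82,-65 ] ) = [ - 82,  -  65,-37, - 47/8, 24,32,95 ] 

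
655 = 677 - 22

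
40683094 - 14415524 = 26267570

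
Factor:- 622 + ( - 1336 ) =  - 2^1*11^1*89^1 = - 1958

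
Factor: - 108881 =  - 108881^1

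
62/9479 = 62/9479  =  0.01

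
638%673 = 638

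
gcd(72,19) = 1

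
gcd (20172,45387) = 5043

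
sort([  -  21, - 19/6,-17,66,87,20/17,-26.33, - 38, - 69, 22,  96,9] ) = [ - 69, - 38, - 26.33,-21,-17, - 19/6,20/17,9,22,66,87, 96] 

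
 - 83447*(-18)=1502046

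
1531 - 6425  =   - 4894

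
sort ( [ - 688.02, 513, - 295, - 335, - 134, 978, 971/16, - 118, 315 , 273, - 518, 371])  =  [ - 688.02, - 518, - 335, - 295, - 134, - 118, 971/16,273, 315, 371, 513,978] 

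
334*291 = 97194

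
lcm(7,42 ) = 42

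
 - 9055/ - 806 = 9055/806 = 11.23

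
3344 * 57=190608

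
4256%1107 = 935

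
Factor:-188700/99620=-3^1*5^1 *37^1*293^( - 1) = - 555/293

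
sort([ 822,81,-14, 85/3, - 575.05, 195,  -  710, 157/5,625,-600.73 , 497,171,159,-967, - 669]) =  [  -  967, - 710,-669,-600.73, - 575.05, - 14,  85/3,157/5,81,159, 171,195,497,  625,  822] 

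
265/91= 2 + 83/91 =2.91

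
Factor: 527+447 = 2^1*487^1 = 974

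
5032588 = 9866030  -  4833442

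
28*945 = 26460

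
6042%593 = 112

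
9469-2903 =6566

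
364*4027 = 1465828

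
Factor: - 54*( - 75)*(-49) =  - 2^1*3^4*5^2*7^2 =- 198450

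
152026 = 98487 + 53539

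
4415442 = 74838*59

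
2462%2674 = 2462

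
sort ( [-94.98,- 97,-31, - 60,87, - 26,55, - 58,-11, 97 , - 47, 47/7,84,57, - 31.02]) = [ - 97, - 94.98, - 60, - 58 , - 47, - 31.02, - 31,- 26,-11 , 47/7,55,57 , 84,87,97 ] 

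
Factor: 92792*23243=2^3*7^1*11^1 * 1657^1*2113^1  =  2156764456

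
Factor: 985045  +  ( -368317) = 616728=2^3*3^1 * 7^1*3671^1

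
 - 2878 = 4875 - 7753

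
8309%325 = 184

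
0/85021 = 0 = 0.00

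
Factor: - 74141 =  - 151^1*491^1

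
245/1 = 245=245.00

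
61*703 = 42883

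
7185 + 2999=10184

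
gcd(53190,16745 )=985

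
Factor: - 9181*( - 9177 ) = 3^1*7^1*19^1*23^1*9181^1 = 84254037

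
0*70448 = 0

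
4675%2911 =1764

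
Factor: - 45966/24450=-47/25 =- 5^ (  -  2) * 47^1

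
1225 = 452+773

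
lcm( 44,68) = 748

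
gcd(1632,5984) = 544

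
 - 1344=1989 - 3333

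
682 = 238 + 444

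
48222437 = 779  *61903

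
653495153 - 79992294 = 573502859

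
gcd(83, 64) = 1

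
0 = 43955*0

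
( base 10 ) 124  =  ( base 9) 147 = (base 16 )7c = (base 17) 75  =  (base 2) 1111100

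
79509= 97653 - 18144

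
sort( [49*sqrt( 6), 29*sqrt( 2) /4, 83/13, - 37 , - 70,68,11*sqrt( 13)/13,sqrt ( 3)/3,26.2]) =[-70, - 37,sqrt( 3)/3, 11*sqrt( 13) /13,83/13, 29*sqrt( 2)/4, 26.2,68, 49 * sqrt(6 )]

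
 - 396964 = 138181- 535145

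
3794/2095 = 3794/2095=1.81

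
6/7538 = 3/3769= 0.00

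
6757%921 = 310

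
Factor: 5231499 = 3^1*7^1*13^1 * 19163^1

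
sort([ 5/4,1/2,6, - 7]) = [ - 7, 1/2,5/4, 6]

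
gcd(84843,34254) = 99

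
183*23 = 4209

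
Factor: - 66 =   -  2^1*3^1*11^1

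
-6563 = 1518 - 8081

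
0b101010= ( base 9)46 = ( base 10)42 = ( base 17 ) 28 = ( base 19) 24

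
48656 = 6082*8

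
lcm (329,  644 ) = 30268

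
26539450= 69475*382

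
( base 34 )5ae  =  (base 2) 1011111110110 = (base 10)6134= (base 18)10ge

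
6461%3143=175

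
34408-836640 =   -  802232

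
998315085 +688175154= 1686490239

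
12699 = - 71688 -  - 84387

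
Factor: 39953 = 39953^1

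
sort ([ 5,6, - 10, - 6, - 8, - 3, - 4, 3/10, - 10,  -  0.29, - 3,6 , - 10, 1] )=[ - 10, - 10, - 10, - 8 ,-6, - 4,-3, - 3, - 0.29 , 3/10, 1 , 5, 6 , 6 ]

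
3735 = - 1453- - 5188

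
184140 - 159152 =24988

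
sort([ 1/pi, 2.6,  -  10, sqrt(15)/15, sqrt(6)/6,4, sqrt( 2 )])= [-10, sqrt( 15)/15,  1/pi,sqrt(6 )/6,sqrt(2), 2.6,4] 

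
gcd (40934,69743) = 97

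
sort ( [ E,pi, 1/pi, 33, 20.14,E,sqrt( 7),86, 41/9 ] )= [ 1/pi, sqrt(7), E, E, pi, 41/9,20.14, 33, 86]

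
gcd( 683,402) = 1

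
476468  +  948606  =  1425074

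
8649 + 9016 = 17665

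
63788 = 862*74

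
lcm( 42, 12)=84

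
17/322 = 17/322 =0.05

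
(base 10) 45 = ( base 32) 1d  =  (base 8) 55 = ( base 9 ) 50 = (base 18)29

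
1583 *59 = 93397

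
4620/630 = 7 + 1/3 = 7.33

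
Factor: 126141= 3^1*19^1 *2213^1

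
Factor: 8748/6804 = 3^2*7^( - 1 ) =9/7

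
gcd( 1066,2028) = 26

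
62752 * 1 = 62752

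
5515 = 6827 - 1312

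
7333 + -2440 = 4893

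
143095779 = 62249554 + 80846225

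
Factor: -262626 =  - 2^1*3^1*7^1 * 13^2*37^1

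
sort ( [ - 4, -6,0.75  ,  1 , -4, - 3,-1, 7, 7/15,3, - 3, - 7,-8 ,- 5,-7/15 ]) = [ - 8, - 7,-6, - 5, - 4, -4,  -  3, - 3, - 1, - 7/15, 7/15, 0.75,  1,3,7 ] 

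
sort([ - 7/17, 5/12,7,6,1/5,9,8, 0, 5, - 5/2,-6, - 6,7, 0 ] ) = [ - 6, - 6 , - 5/2 , - 7/17,  0,0,1/5,5/12,  5, 6,7,7, 8, 9] 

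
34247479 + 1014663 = 35262142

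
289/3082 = 289/3082 = 0.09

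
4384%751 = 629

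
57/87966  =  19/29322 = 0.00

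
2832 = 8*354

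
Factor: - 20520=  - 2^3 * 3^3*5^1*19^1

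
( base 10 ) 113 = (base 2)1110001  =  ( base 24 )4H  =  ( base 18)65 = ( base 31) 3k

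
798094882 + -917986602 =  -119891720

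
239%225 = 14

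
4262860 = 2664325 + 1598535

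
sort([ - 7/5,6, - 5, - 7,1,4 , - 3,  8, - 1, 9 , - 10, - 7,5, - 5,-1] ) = [ -10, - 7 , - 7, - 5,  -  5, - 3,- 7/5, - 1, - 1,1,  4, 5, 6 , 8 , 9 ]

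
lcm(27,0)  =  0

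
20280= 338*60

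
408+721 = 1129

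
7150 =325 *22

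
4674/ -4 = - 1169+1/2 = - 1168.50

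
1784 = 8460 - 6676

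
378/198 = 1 + 10/11 = 1.91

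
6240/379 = 6240/379= 16.46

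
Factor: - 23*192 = - 2^6*3^1*23^1= - 4416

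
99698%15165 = 8708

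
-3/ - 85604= 3/85604 = 0.00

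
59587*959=57143933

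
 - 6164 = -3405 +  - 2759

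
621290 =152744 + 468546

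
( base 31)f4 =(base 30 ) FJ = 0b111010101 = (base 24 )jd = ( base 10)469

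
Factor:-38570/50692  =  -2^(  -  1) * 5^1*7^1 *23^( - 1 ) = - 35/46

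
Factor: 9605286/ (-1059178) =-4802643/529589 = -3^2*71^( - 1 )*263^1 * 2029^1*7459^(  -  1 )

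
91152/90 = 5064/5 = 1012.80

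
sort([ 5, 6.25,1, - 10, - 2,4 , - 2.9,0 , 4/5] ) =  [ -10, - 2.9  , - 2, 0,  4/5, 1,4, 5,6.25]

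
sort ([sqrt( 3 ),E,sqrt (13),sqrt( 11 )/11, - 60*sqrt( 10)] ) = [ - 60 * sqrt( 10),sqrt( 11)/11,sqrt(3),E,  sqrt( 13 ) ] 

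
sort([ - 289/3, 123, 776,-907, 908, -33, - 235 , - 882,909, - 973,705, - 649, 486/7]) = [ -973, - 907 , - 882,-649, - 235,-289/3, - 33, 486/7, 123,705,776  ,  908, 909]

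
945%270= 135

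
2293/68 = 33  +  49/68 = 33.72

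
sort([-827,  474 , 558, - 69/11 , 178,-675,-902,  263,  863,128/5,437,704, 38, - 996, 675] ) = [ - 996, - 902, - 827, - 675, - 69/11,  128/5, 38,178, 263,437  ,  474,558, 675, 704, 863 ]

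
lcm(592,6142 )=49136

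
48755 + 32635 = 81390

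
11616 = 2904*4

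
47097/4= 11774  +  1/4 = 11774.25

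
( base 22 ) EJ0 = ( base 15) 21e9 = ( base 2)1110000011010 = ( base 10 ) 7194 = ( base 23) DDI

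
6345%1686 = 1287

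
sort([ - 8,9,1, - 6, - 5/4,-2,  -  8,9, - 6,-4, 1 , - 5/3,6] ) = [- 8, - 8, - 6 , - 6,-4, - 2, - 5/3, - 5/4,1,1,6, 9,9] 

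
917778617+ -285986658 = 631791959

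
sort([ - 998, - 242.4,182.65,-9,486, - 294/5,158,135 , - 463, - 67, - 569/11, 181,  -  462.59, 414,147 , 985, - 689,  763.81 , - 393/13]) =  [ - 998, - 689 ,-463, - 462.59, - 242.4, - 67, - 294/5, - 569/11, -393/13, - 9 , 135,147,158,181,182.65,414 , 486, 763.81,985]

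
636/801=212/267 = 0.79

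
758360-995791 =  - 237431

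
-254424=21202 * ( - 12)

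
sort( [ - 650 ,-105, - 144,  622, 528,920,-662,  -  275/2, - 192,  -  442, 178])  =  [ - 662 , - 650,-442,-192, - 144, - 275/2, - 105,178, 528, 622,920 ]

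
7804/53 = 147+ 13/53 = 147.25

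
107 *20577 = 2201739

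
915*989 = 904935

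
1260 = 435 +825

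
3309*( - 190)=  - 628710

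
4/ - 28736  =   - 1  +  7183/7184  =  - 0.00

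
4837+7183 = 12020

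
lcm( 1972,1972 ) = 1972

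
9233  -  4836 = 4397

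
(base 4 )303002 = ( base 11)24AA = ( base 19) 90h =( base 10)3266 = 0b110011000010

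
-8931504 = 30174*( - 296 )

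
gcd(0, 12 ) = 12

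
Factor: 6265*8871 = 3^1 * 5^1*7^1*179^1*2957^1 = 55576815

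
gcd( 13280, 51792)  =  1328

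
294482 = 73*4034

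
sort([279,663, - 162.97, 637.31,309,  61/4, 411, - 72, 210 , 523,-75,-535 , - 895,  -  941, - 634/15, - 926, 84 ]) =[ - 941 , - 926, - 895, - 535, - 162.97,-75, - 72, - 634/15, 61/4,84, 210, 279, 309, 411,  523,637.31,663 ] 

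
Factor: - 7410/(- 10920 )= 2^( - 2) * 7^ ( - 1)*19^1 = 19/28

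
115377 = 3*38459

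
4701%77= 4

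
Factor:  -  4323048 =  - 2^3*3^1*43^1* 59^1 * 71^1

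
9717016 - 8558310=1158706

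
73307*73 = 5351411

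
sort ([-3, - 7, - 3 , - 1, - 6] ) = [ - 7, - 6,-3, - 3,-1] 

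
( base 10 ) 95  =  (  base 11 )87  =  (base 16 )5F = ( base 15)65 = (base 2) 1011111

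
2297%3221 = 2297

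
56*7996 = 447776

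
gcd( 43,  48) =1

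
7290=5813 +1477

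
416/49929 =416/49929 = 0.01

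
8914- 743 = 8171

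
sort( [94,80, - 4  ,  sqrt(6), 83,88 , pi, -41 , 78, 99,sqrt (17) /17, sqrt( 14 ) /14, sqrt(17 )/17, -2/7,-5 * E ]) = [ - 41,  -  5*E, - 4, - 2/7,sqrt( 17)/17,sqrt( 17)/17, sqrt( 14) /14 , sqrt( 6),pi,  78,80, 83, 88,94, 99]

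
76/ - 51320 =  - 19/12830=- 0.00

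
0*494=0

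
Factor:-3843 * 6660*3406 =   -  2^3*3^4*5^1  *7^1*13^1*37^1* 61^1*131^1=- 87174458280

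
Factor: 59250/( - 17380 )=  - 2^( - 1)*3^1 *5^2*11^( - 1) = - 75/22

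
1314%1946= 1314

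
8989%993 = 52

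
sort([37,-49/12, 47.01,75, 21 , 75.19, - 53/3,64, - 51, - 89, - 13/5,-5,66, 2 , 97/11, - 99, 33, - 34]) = [ - 99, - 89,-51, - 34, - 53/3,  -  5, - 49/12,-13/5, 2,97/11, 21,33,37,47.01, 64,66, 75,75.19] 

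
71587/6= 11931 + 1/6 = 11931.17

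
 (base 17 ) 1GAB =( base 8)22766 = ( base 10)9718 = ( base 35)7WN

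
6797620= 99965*68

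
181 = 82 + 99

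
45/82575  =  1/1835 =0.00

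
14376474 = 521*27594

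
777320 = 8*97165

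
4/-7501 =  - 1+7497/7501= - 0.00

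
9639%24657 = 9639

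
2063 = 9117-7054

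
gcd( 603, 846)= 9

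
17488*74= 1294112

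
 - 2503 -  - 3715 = 1212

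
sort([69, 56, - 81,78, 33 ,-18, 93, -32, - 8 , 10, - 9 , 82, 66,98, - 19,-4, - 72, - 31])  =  [ - 81,  -  72, - 32, - 31, - 19, - 18, - 9, - 8, - 4,10, 33, 56,66,69, 78, 82,93, 98 ]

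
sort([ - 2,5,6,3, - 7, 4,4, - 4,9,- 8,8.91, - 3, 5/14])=[ - 8, - 7,-4, -3, - 2,5/14,3,4,4,5,6 , 8.91,9]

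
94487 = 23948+70539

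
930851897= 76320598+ 854531299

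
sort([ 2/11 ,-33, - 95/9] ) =[-33, - 95/9, 2/11]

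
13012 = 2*6506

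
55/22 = 5/2  =  2.50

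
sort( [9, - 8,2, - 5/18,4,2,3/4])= [ -8, - 5/18,3/4,2, 2,4,9 ]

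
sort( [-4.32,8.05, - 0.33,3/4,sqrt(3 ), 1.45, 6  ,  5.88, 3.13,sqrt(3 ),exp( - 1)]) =[ - 4.32, - 0.33, exp( - 1 ),  3/4,1.45,sqrt( 3), sqrt( 3 ),3.13,5.88,6, 8.05] 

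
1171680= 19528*60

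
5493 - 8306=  - 2813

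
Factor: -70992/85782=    - 24/29 =- 2^3*3^1*29^( - 1)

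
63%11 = 8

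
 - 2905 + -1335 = -4240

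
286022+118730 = 404752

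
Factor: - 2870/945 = -82/27 = - 2^1*3^( -3)*41^1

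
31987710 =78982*405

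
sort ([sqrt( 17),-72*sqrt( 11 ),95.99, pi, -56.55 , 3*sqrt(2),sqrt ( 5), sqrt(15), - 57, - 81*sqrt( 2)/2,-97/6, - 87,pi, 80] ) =[ - 72*sqrt( 11), - 87, - 81*sqrt(2)/2,-57 , - 56.55, - 97/6, sqrt(5), pi,pi,sqrt (15),  sqrt( 17), 3*sqrt(2), 80, 95.99] 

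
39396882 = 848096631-808699749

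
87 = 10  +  77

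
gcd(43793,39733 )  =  1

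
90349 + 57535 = 147884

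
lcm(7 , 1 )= 7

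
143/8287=143/8287 = 0.02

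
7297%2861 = 1575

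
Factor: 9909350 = 2^1*5^2*11^1*43^1*419^1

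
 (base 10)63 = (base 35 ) 1S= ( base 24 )2F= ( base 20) 33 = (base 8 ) 77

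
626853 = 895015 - 268162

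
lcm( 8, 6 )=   24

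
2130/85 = 25 + 1/17 = 25.06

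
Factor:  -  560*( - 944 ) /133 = 75520/19 = 2^8*5^1*19^(  -  1 )*59^1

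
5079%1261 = 35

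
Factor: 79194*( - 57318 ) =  - 4539241692 = - 2^2*3^2*41^1*67^1 *197^1*233^1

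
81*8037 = 650997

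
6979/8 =872 + 3/8 = 872.38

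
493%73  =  55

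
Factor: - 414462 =-2^1*3^1*67^1*1031^1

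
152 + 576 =728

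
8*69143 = 553144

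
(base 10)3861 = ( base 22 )7lb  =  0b111100010101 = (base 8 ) 7425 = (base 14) 159b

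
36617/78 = 469  +  35/78 = 469.45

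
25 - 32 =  - 7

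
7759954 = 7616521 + 143433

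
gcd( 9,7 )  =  1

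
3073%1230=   613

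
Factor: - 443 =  - 443^1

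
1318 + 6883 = 8201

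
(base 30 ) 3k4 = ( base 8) 6350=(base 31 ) 3di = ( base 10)3304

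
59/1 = 59  =  59.00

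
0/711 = 0 = 0.00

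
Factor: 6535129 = 113^1*151^1 * 383^1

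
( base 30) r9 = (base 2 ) 1100110011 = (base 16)333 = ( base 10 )819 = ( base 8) 1463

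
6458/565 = 11+243/565 = 11.43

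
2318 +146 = 2464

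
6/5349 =2/1783 = 0.00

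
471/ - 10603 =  - 471/10603 = - 0.04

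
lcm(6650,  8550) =59850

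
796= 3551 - 2755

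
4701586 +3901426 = 8603012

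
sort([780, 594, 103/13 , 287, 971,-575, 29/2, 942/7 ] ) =[-575,  103/13,29/2,942/7, 287,  594, 780, 971 ]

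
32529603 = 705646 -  - 31823957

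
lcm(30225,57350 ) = 2236650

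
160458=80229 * 2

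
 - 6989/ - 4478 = 1 +2511/4478 =1.56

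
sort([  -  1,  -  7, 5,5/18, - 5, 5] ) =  [-7 ,  -  5,  -  1, 5/18, 5,5 ]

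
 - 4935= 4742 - 9677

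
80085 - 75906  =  4179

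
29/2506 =29/2506 =0.01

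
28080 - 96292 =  - 68212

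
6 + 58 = 64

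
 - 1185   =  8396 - 9581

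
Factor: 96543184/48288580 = 2^2*5^( - 1)*373^( - 1)*1283^1*4703^1*6473^( - 1) = 24135796/12072145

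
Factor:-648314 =-2^1*37^1*8761^1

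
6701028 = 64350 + 6636678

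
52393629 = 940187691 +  - 887794062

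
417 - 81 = 336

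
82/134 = 41/67 = 0.61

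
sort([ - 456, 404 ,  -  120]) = [ - 456, - 120 , 404 ] 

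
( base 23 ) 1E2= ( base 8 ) 1525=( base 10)853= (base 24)1bd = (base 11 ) 706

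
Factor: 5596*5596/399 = 31315216/399  =  2^4 * 3^( - 1)*7^( - 1) *19^( - 1)*1399^2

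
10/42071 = 10/42071 = 0.00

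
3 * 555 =1665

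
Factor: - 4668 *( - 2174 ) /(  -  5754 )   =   - 1691372/959=-2^2*7^(  -  1 )* 137^( - 1)*389^1*1087^1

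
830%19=13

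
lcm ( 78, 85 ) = 6630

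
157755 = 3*52585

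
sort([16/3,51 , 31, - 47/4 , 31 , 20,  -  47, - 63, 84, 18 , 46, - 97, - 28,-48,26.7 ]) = [ - 97 , - 63, - 48, - 47 , - 28, - 47/4,16/3, 18, 20,26.7, 31,31, 46,51, 84]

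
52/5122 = 2/197 = 0.01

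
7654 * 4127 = 31588058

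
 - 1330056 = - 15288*87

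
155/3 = 155/3 = 51.67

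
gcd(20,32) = 4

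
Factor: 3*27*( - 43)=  - 3483= - 3^4*43^1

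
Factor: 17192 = 2^3*7^1*307^1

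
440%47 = 17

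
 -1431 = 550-1981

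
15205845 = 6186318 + 9019527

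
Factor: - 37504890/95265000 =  - 416721/1058500 = - 2^(  -  2 )*3^1*  5^( - 3 )*17^1 *29^ (  -  1 ) * 73^( - 1 )*8171^1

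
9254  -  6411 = 2843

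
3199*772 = 2469628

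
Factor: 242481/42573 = 23^ (  -  1)*131^1 = 131/23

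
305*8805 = 2685525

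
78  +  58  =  136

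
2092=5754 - 3662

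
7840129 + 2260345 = 10100474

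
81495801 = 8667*9403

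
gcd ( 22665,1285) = 5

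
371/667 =371/667 =0.56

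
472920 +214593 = 687513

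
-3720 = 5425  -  9145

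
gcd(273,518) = 7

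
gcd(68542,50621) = 1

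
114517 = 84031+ 30486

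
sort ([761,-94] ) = [ - 94, 761]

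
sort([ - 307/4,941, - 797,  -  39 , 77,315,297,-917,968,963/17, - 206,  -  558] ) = [ - 917, - 797, -558 , - 206, - 307/4,-39,963/17,77, 297,315 , 941, 968 ]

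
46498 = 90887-44389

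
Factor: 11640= 2^3*3^1*5^1*97^1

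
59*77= 4543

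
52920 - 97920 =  - 45000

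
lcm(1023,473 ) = 43989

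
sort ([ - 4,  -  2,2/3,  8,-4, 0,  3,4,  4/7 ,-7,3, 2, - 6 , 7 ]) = [ - 7, - 6,-4, - 4, - 2,0,4/7, 2/3,2,3,3,4 , 7,8]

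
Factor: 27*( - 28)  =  - 2^2*3^3*7^1 =-  756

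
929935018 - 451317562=478617456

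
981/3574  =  981/3574 =0.27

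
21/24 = 7/8= 0.88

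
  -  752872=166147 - 919019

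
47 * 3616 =169952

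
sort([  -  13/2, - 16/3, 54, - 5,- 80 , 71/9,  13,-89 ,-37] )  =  [-89 , - 80,-37,-13/2, - 16/3,-5 , 71/9,13, 54] 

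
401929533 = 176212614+225716919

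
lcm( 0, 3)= 0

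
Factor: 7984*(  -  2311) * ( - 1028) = 18967652672 =2^6*257^1 * 499^1*2311^1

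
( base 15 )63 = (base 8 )135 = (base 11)85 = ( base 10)93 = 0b1011101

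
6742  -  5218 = 1524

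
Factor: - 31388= - 2^2*7^1*19^1*59^1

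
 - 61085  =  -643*95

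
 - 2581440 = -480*5378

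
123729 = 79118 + 44611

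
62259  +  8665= 70924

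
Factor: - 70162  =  -2^1*35081^1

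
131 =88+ 43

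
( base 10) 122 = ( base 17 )73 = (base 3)11112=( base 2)1111010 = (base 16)7A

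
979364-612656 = 366708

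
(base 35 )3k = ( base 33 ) 3q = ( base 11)104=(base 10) 125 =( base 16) 7d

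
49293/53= 49293/53=930.06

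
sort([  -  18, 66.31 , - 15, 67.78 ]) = [ - 18, - 15, 66.31,67.78]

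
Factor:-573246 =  - 2^1*3^2*31847^1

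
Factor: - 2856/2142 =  - 4/3= -  2^2*3^ (-1 )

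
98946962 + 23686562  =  122633524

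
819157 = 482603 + 336554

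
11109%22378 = 11109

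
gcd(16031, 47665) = 1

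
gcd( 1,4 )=1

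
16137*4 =64548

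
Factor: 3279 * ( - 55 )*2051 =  - 3^1*5^1*7^1*11^1 * 293^1 * 1093^1  =  - 369887595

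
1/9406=1/9406= 0.00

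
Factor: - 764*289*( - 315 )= 2^2 * 3^2*5^1*7^1*17^2  *  191^1 = 69550740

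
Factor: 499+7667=2^1*3^1*1361^1 = 8166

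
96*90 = 8640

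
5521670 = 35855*154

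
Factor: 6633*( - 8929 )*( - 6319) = 374249454183 = 3^2*11^1*67^1* 71^1*89^1*8929^1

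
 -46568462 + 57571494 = 11003032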